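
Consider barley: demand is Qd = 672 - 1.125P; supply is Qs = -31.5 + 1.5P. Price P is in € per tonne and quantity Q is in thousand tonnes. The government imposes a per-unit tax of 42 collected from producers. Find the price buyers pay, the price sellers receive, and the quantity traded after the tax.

P_b = 292, P_s = 250, Q = 343.5

With a tax of 42 on producers, they supply based on the net price P_s = P_b - 42, so Qs = -94.5 + 1.5P_b.
Equate demand and the shifted supply: 672 - 1.125P_b = -94.5 + 1.5P_b, giving 2.625P_b = 766.5, so P_b = 292.
Then P_s = 292 - 42 = 250 and Q = 672 - 1.125(292) = 343.5.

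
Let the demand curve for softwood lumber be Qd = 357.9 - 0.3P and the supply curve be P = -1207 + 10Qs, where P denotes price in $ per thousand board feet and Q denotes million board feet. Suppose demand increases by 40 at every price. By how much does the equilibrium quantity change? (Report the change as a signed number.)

Solving each curve for Q: Qs = 120.7 + 0.1P.
Equating demand and supply, 357.9 - 0.3P = 120.7 + 0.1P gives 0.4P = 237.2, so P* = 593.
Plugging P* into demand: Q* = 357.9 - 0.3(593) = 180.
After the shift, demand is Qd = 397.9 - 0.3P.
The new intersection has 277.2 = 0.4P, i.e. P = 693, Q = 190.
ΔQ = 190 - 180 = 10.

ΔQ = 10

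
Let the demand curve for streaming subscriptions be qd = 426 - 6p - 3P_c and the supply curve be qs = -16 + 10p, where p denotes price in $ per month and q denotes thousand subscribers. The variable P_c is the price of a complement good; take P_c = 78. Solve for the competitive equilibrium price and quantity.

p* = 13, q* = 114

With P_c = 78, demand is qd = 192 - 6p.
Equating demand and supply, 192 - 6p = -16 + 10p gives 16p = 208, so p* = 13.
From the demand curve, q* = 192 - 6(13) = 114.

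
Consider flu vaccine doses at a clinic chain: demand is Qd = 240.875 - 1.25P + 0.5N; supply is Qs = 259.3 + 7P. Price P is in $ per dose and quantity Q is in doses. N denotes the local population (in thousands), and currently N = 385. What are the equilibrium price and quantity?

P* = 21.1, Q* = 407

With N = 385, demand is Qd = 433.375 - 1.25P.
At equilibrium Qd = Qs, so 433.375 - 1.25P = 259.3 + 7P; collecting terms, 174.075 = 8.25P and P* = 21.1.
Substitute back: Q* = 433.375 - 1.25(21.1) = 407.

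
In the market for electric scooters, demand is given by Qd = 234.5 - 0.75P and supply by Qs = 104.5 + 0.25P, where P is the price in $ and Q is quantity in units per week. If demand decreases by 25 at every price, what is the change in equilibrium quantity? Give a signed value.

Equating demand and supply, 234.5 - 0.75P = 104.5 + 0.25P gives P = 130, so P* = 130.
Substitute back: Q* = 234.5 - 0.75(130) = 137.
After the shift, demand is Qd = 209.5 - 0.75P.
The new intersection has 105 = P, i.e. P = 105, Q = 130.75.
ΔQ = 130.75 - 137 = -6.25.

ΔQ = -6.25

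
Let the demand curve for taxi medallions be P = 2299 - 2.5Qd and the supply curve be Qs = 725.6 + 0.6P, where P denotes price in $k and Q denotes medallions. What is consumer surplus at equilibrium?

Consumer surplus = 886205

Inverting to quantity form: Qd = 919.6 - 0.4P.
At equilibrium Qd = Qs, so 919.6 - 0.4P = 725.6 + 0.6P; collecting terms, 194 = P and P* = 194.
Then Q* = 919.6 - 0.4(194) = 842.
Demand choke price (Qd = 0): P = 919.6/0.4 = 2299. Consumer surplus = ½ × (2299 - 194) × 842 = 886205.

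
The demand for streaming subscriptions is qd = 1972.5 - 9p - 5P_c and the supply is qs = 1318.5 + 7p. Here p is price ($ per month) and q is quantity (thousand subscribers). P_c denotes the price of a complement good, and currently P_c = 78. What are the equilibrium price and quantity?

p* = 16.5, q* = 1434

With P_c = 78, demand is qd = 1582.5 - 9p.
At equilibrium qd = qs, so 1582.5 - 9p = 1318.5 + 7p; collecting terms, 264 = 16p and p* = 16.5.
Substitute back: q* = 1582.5 - 9(16.5) = 1434.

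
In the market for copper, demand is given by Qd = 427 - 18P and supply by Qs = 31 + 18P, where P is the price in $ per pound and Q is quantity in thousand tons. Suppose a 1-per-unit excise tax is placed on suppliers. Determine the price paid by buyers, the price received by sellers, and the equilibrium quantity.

The tax drives a wedge P_b - P_s = 1. Substituting P_s = P_b - 1 into supply: Qs = 13 + 18P_b.
Equate demand and the shifted supply: 427 - 18P_b = 13 + 18P_b, giving 36P_b = 414, so P_b = 11.5.
Then P_s = 11.5 - 1 = 10.5 and Q = 427 - 18(11.5) = 220.

P_b = 11.5, P_s = 10.5, Q = 220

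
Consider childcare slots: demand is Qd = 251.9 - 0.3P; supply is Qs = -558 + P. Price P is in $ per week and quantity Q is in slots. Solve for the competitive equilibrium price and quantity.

P* = 623, Q* = 65

Set Qd = Qs: 251.9 - 0.3P = -558 + P, so 809.9 = 1.3P and P* = 623.
Then Q* = 251.9 - 0.3(623) = 65.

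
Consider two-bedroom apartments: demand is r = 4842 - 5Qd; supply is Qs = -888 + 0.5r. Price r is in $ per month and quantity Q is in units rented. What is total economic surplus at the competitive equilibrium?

Inverting to quantity form: Qd = 968.4 - 0.2r.
At equilibrium Qd = Qs, so 968.4 - 0.2r = -888 + 0.5r; collecting terms, 1856.4 = 0.7r and r* = 2652.
Then Q* = 968.4 - 0.2(2652) = 438.
Demand choke price = 4842; supply choke price = 1776. CS = ½(4842 - 2652)(438) = 479610; PS = ½(2652 - 1776)(438) = 191844. Total surplus = 671454.

Total surplus = 671454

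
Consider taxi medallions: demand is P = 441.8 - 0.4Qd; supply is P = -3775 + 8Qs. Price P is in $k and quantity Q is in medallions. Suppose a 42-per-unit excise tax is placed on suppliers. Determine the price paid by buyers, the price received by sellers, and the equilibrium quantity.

Inverting to quantity form: Qd = 1104.5 - 2.5P and Qs = 471.875 + 0.125P.
The tax drives a wedge P_b - P_s = 42. Substituting P_s = P_b - 42 into supply: Qs = 466.625 + 0.125P_b.
Set Qd = Qs: 1104.5 - 2.5P_b = 466.625 + 0.125P_b, so 637.875 = 2.625P_b and P_b = 243.
Then P_s = 243 - 42 = 201 and Q = 1104.5 - 2.5(243) = 497.

P_b = 243, P_s = 201, Q = 497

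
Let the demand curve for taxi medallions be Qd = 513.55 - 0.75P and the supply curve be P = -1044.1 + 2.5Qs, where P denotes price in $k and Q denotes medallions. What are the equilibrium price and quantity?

In direct form, Qs = 417.64 + 0.4P.
The market clears where 513.55 - 0.75P = 417.64 + 0.4P. Rearranging, 1.15P = 95.91, hence P* = 83.4.
Plugging P* into demand: Q* = 513.55 - 0.75(83.4) = 451.

P* = 83.4, Q* = 451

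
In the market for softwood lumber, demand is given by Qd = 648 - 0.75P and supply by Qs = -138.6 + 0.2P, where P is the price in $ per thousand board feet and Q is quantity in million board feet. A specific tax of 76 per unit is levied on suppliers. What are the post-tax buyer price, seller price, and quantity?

P_b = 844, P_s = 768, Q = 15

Suppliers keep P_s = P_b - 76 per unit, so supply in terms of the buyer price is Qs = -153.8 + 0.2P_b.
Equate demand and the shifted supply: 648 - 0.75P_b = -153.8 + 0.2P_b, giving 0.95P_b = 801.8, so P_b = 844.
So P_s = 768 and the quantity traded is Q = 648 - 0.75(844) = 15.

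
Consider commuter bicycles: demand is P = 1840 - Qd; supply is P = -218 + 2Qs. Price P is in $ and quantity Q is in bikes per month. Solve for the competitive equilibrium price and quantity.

P* = 1154, Q* = 686

Inverting to quantity form: Qd = 1840 - P and Qs = 109 + 0.5P.
Equating demand and supply, 1840 - P = 109 + 0.5P gives 1.5P = 1731, so P* = 1154.
Then Q* = 1840 - 1154 = 686.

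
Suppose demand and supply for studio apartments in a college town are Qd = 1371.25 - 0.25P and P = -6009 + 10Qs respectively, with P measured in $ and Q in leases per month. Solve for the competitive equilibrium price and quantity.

P* = 2201, Q* = 821

Solving each curve for Q: Qs = 600.9 + 0.1P.
Set Qd = Qs: 1371.25 - 0.25P = 600.9 + 0.1P, so 770.35 = 0.35P and P* = 2201.
Substitute back: Q* = 1371.25 - 0.25(2201) = 821.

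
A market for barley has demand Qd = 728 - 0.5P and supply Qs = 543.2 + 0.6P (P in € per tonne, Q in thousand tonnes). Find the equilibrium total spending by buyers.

Equating demand and supply, 728 - 0.5P = 543.2 + 0.6P gives 1.1P = 184.8, so P* = 168.
Substitute back: Q* = 728 - 0.5(168) = 644.
Total spending by buyers = P* × Q* = 168 × 644 = 108192.

Total spending by buyers = 108192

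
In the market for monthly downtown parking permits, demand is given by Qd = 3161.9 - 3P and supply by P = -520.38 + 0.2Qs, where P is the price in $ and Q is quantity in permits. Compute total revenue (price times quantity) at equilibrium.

Total revenue = 206633

Solving each curve for Q: Qs = 2601.9 + 5P.
The market clears where 3161.9 - 3P = 2601.9 + 5P. Rearranging, 8P = 560, hence P* = 70.
Then Q* = 3161.9 - 3(70) = 2951.9.
Total revenue = P* × Q* = 70 × 2951.9 = 206633.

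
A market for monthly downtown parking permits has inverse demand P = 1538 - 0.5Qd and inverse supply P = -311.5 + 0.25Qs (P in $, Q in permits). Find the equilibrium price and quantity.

Inverting to quantity form: Qd = 3076 - 2P and Qs = 1246 + 4P.
At equilibrium Qd = Qs, so 3076 - 2P = 1246 + 4P; collecting terms, 1830 = 6P and P* = 305.
Plugging P* into demand: Q* = 3076 - 2(305) = 2466.

P* = 305, Q* = 2466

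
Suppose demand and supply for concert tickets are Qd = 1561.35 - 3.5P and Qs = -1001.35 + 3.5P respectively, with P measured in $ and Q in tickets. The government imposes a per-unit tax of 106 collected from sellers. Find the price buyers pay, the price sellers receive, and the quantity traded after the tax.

With a tax of 106 on sellers, they supply based on the net price P_s = P_b - 106, so Qs = -1372.35 + 3.5P_b.
Equate demand and the shifted supply: 1561.35 - 3.5P_b = -1372.35 + 3.5P_b, giving 7P_b = 2933.7, so P_b = 419.1.
Then P_s = 419.1 - 106 = 313.1 and Q = 1561.35 - 3.5(419.1) = 94.5.

P_b = 419.1, P_s = 313.1, Q = 94.5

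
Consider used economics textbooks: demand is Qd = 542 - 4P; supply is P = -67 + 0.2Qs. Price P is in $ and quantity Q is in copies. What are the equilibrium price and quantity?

In direct form, Qs = 335 + 5P.
Equating demand and supply, 542 - 4P = 335 + 5P gives 9P = 207, so P* = 23.
Plugging P* into demand: Q* = 542 - 4(23) = 450.

P* = 23, Q* = 450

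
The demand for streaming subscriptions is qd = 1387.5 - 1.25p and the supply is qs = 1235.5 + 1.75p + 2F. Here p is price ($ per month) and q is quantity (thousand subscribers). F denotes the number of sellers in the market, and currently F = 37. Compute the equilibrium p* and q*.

With F = 37, supply is qs = 1309.5 + 1.75p.
Equating demand and supply, 1387.5 - 1.25p = 1309.5 + 1.75p gives 3p = 78, so p* = 26.
Substitute back: q* = 1387.5 - 1.25(26) = 1355.

p* = 26, q* = 1355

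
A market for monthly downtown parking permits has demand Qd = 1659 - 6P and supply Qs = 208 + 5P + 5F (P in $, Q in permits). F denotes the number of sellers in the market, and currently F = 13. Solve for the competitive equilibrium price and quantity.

P* = 126, Q* = 903

With F = 13, supply is Qs = 273 + 5P.
Set Qd = Qs: 1659 - 6P = 273 + 5P, so 1386 = 11P and P* = 126.
Substitute back: Q* = 1659 - 6(126) = 903.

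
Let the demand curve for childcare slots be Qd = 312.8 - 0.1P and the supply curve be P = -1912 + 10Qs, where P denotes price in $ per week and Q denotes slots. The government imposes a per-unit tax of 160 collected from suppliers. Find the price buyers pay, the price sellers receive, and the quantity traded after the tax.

In direct form, Qs = 191.2 + 0.1P.
The tax drives a wedge P_b - P_s = 160. Substituting P_s = P_b - 160 into supply: Qs = 175.2 + 0.1P_b.
Set Qd = Qs: 312.8 - 0.1P_b = 175.2 + 0.1P_b, so 137.6 = 0.2P_b and P_b = 688.
So P_s = 528 and the quantity traded is Q = 312.8 - 0.1(688) = 244.

P_b = 688, P_s = 528, Q = 244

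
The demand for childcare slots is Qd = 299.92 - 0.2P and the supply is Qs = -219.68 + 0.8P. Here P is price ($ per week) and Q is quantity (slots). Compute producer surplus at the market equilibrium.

At equilibrium Qd = Qs, so 299.92 - 0.2P = -219.68 + 0.8P; collecting terms, 519.6 = P and P* = 519.6.
Substitute back: Q* = 299.92 - 0.2(519.6) = 196.
Supply choke price (Qs = 0): P = 274.6. Producer surplus = ½ × (519.6 - 274.6) × 196 = 24010.

Producer surplus = 24010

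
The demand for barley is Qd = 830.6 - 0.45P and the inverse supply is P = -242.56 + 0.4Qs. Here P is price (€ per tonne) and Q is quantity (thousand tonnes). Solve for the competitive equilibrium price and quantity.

P* = 76, Q* = 796.4

In direct form, Qs = 606.4 + 2.5P.
Set Qd = Qs: 830.6 - 0.45P = 606.4 + 2.5P, so 224.2 = 2.95P and P* = 76.
From the demand curve, Q* = 830.6 - 0.45(76) = 796.4.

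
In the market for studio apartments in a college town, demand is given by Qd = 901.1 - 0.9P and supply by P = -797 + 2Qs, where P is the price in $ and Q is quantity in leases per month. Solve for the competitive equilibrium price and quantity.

Solving each curve for Q: Qs = 398.5 + 0.5P.
Equating demand and supply, 901.1 - 0.9P = 398.5 + 0.5P gives 1.4P = 502.6, so P* = 359.
Plugging P* into demand: Q* = 901.1 - 0.9(359) = 578.

P* = 359, Q* = 578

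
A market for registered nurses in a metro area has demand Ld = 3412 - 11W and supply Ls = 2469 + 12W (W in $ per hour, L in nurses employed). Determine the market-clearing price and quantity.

W* = 41, L* = 2961

The market clears where 3412 - 11W = 2469 + 12W. Rearranging, 23W = 943, hence W* = 41.
Plugging W* into demand: L* = 3412 - 11(41) = 2961.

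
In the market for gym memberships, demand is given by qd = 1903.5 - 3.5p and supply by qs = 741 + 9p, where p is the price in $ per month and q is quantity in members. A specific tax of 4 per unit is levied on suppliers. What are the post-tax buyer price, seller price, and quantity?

p_b = 95.88, p_s = 91.88, q = 1567.92

With a tax of 4 on suppliers, they supply based on the net price p_s = p_b - 4, so qs = 705 + 9p_b.
Market clearing requires 1903.5 - 3.5p_b = 705 + 9p_b; hence 1198.5 = 12.5p_b and p_b = 95.88.
Then p_s = 95.88 - 4 = 91.88 and q = 1903.5 - 3.5(95.88) = 1567.92.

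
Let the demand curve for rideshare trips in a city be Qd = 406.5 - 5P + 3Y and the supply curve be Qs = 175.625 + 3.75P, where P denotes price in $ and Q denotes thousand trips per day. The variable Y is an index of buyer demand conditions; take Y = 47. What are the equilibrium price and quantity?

With Y = 47, demand is Qd = 547.5 - 5P.
Equating demand and supply, 547.5 - 5P = 175.625 + 3.75P gives 8.75P = 371.875, so P* = 42.5.
Plugging P* into demand: Q* = 547.5 - 5(42.5) = 335.

P* = 42.5, Q* = 335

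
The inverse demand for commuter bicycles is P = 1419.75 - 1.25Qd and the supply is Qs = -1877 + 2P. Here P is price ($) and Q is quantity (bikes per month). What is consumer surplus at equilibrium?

Consumer surplus = 47265.625

Solving each curve for Q: Qd = 1135.8 - 0.8P.
Set Qd = Qs: 1135.8 - 0.8P = -1877 + 2P, so 3012.8 = 2.8P and P* = 1076.
Plugging P* into demand: Q* = 1135.8 - 0.8(1076) = 275.
Demand choke price (Qd = 0): P = 1135.8/0.8 = 1419.75. Consumer surplus = ½ × (1419.75 - 1076) × 275 = 47265.625.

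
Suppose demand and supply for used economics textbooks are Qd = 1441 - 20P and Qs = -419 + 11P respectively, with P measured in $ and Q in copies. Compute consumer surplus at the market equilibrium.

Equating demand and supply, 1441 - 20P = -419 + 11P gives 31P = 1860, so P* = 60.
Plugging P* into demand: Q* = 1441 - 20(60) = 241.
Demand choke price (Qd = 0): P = 1441/20 = 72.05. Consumer surplus = ½ × (72.05 - 60) × 241 = 1452.025.

Consumer surplus = 1452.025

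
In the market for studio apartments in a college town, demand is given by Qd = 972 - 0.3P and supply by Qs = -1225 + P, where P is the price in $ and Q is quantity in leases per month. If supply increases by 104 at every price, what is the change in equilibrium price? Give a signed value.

Equating demand and supply, 972 - 0.3P = -1225 + P gives 1.3P = 2197, so P* = 1690.
From the demand curve, Q* = 972 - 0.3(1690) = 465.
After the shift, supply is Qs = -1121 + P.
Re-solving, 1.3P = 2093 gives P = 1610 and Q = 489.
ΔP = 1610 - 1690 = -80.

ΔP = -80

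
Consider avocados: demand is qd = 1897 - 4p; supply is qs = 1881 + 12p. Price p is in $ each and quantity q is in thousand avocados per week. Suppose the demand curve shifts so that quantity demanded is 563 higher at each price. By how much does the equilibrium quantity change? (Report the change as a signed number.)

The market clears where 1897 - 4p = 1881 + 12p. Rearranging, 16p = 16, hence p* = 1.
From the demand curve, q* = 1897 - 4(1) = 1893.
After the shift, demand is qd = 2460 - 4p.
The new intersection has 579 = 16p, i.e. p = 36.1875, q = 2315.25.
Δq = 2315.25 - 1893 = 422.25.

Δq = 422.25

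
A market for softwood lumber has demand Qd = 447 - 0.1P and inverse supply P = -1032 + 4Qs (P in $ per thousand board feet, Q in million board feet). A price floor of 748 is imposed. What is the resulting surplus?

Surplus = 72.8

Solving each curve for Q: Qs = 258 + 0.25P.
With P fixed at 748, quantity demanded is 372.2 and quantity supplied is 445.
Surplus = Qs - Qd = 445 - 372.2 = 72.8.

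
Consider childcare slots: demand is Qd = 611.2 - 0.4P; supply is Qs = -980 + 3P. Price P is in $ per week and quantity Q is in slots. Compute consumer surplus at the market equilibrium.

Consumer surplus = 224720

Equating demand and supply, 611.2 - 0.4P = -980 + 3P gives 3.4P = 1591.2, so P* = 468.
Substitute back: Q* = 611.2 - 0.4(468) = 424.
Demand choke price (Qd = 0): P = 611.2/0.4 = 1528. Consumer surplus = ½ × (1528 - 468) × 424 = 224720.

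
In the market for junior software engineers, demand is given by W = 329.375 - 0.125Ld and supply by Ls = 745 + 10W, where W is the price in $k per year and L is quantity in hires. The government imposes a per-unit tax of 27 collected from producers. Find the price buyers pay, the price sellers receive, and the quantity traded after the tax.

In direct form, Ld = 2635 - 8W.
Producers keep W_s = W_b - 27 per unit, so supply in terms of the buyer price is Ls = 475 + 10W_b.
Equate demand and the shifted supply: 2635 - 8W_b = 475 + 10W_b, giving 18W_b = 2160, so W_b = 120.
So W_s = 93 and the quantity traded is L = 2635 - 8(120) = 1675.

W_b = 120, W_s = 93, L = 1675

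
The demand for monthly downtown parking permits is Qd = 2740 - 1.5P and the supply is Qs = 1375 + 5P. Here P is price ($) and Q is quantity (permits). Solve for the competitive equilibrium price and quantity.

P* = 210, Q* = 2425

The market clears where 2740 - 1.5P = 1375 + 5P. Rearranging, 6.5P = 1365, hence P* = 210.
From the demand curve, Q* = 2740 - 1.5(210) = 2425.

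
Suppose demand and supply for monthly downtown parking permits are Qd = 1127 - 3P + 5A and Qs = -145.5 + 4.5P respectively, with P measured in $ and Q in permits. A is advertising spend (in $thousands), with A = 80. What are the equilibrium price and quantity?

With A = 80, demand is Qd = 1527 - 3P.
At equilibrium Qd = Qs, so 1527 - 3P = -145.5 + 4.5P; collecting terms, 1672.5 = 7.5P and P* = 223.
Then Q* = 1527 - 3(223) = 858.

P* = 223, Q* = 858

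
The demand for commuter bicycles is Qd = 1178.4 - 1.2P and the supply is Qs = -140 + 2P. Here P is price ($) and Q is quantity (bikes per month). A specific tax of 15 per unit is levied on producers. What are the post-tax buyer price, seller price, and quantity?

With a tax of 15 on producers, they supply based on the net price P_s = P_b - 15, so Qs = -170 + 2P_b.
Market clearing requires 1178.4 - 1.2P_b = -170 + 2P_b; hence 1348.4 = 3.2P_b and P_b = 421.375.
Then P_s = 421.375 - 15 = 406.375 and Q = 1178.4 - 1.2(421.375) = 672.75.

P_b = 421.375, P_s = 406.375, Q = 672.75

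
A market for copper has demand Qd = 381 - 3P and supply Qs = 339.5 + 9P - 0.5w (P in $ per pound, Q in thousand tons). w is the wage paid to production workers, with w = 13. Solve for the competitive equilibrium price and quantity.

With w = 13, supply is Qs = 333 + 9P.
At equilibrium Qd = Qs, so 381 - 3P = 333 + 9P; collecting terms, 48 = 12P and P* = 4.
Plugging P* into demand: Q* = 381 - 3(4) = 369.

P* = 4, Q* = 369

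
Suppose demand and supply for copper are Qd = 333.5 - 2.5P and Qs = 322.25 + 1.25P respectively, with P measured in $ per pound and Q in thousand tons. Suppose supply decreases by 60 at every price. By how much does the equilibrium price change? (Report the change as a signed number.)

Set Qd = Qs: 333.5 - 2.5P = 322.25 + 1.25P, so 11.25 = 3.75P and P* = 3.
From the demand curve, Q* = 333.5 - 2.5(3) = 326.
After the shift, supply is Qs = 262.25 + 1.25P.
New equilibrium: 71.25 = 3.75P, so P = 19 and Q = 286.
ΔP = 19 - 3 = 16.

ΔP = 16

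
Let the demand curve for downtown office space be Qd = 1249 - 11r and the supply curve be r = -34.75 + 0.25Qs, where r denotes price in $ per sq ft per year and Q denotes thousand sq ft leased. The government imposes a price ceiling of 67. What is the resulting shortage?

Shortage = 105

Rewriting in direct form: Qs = 139 + 4r.
With r fixed at 67, quantity demanded is 512 and quantity supplied is 407.
Shortage = Qd - Qs = 512 - 407 = 105.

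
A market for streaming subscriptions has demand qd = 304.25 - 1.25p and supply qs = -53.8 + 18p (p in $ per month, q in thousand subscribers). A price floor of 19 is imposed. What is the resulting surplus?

At p = 19: qd = 280.5 and qs = 288.2.
Surplus = qs - qd = 288.2 - 280.5 = 7.7.

Surplus = 7.7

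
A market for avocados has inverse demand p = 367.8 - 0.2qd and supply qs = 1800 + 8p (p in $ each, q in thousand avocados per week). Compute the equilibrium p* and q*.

In direct form, qd = 1839 - 5p.
Equating demand and supply, 1839 - 5p = 1800 + 8p gives 13p = 39, so p* = 3.
Substitute back: q* = 1839 - 5(3) = 1824.

p* = 3, q* = 1824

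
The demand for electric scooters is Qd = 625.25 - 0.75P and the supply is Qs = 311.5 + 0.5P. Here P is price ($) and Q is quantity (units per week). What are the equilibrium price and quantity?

P* = 251, Q* = 437

At equilibrium Qd = Qs, so 625.25 - 0.75P = 311.5 + 0.5P; collecting terms, 313.75 = 1.25P and P* = 251.
From the demand curve, Q* = 625.25 - 0.75(251) = 437.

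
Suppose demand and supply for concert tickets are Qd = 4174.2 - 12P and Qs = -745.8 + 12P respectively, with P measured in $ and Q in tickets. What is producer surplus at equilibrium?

Equating demand and supply, 4174.2 - 12P = -745.8 + 12P gives 24P = 4920, so P* = 205.
Substitute back: Q* = 4174.2 - 12(205) = 1714.2.
Supply choke price (Qs = 0): P = 62.15. Producer surplus = ½ × (205 - 62.15) × 1714.2 = 122436.735.

Producer surplus = 122436.735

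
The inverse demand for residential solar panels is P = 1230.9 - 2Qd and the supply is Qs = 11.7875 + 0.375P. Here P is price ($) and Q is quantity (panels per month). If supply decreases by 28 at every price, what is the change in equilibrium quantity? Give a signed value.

ΔQ = -16

Inverting to quantity form: Qd = 615.45 - 0.5P.
At equilibrium Qd = Qs, so 615.45 - 0.5P = 11.7875 + 0.375P; collecting terms, 603.6625 = 0.875P and P* = 689.9.
Plugging P* into demand: Q* = 615.45 - 0.5(689.9) = 270.5.
After the shift, supply is Qs = -16.2125 + 0.375P.
New equilibrium: 631.6625 = 0.875P, so P = 721.9 and Q = 254.5.
ΔQ = 254.5 - 270.5 = -16.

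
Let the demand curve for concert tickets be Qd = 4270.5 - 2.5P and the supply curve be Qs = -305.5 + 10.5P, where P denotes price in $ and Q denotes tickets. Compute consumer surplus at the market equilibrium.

Consumer surplus = 2299098.05

Set Qd = Qs: 4270.5 - 2.5P = -305.5 + 10.5P, so 4576 = 13P and P* = 352.
Substitute back: Q* = 4270.5 - 2.5(352) = 3390.5.
Demand choke price (Qd = 0): P = 4270.5/2.5 = 1708.2. Consumer surplus = ½ × (1708.2 - 352) × 3390.5 = 2299098.05.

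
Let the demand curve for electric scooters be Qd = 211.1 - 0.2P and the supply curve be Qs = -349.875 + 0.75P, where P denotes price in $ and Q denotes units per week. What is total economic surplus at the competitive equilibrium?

Total surplus = 27388.5

At equilibrium Qd = Qs, so 211.1 - 0.2P = -349.875 + 0.75P; collecting terms, 560.975 = 0.95P and P* = 590.5.
Then Q* = 211.1 - 0.2(590.5) = 93.
Demand choke price = 1055.5; supply choke price = 466.5. CS = ½(1055.5 - 590.5)(93) = 21622.5; PS = ½(590.5 - 466.5)(93) = 5766. Total surplus = 27388.5.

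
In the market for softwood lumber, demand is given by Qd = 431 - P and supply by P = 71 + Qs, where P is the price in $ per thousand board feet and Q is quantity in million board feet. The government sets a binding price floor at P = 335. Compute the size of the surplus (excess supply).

In direct form, Qs = -71 + P.
At P = 335: Qd = 96 and Qs = 264.
Surplus = Qs - Qd = 264 - 96 = 168.

Surplus = 168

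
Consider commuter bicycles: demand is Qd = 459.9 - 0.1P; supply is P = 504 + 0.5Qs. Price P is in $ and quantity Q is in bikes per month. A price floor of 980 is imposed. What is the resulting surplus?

Rewriting in direct form: Qs = -1008 + 2P.
Evaluating both curves at the floor price 980 gives Qd = 361.9, Qs = 952.
Surplus = Qs - Qd = 952 - 361.9 = 590.1.

Surplus = 590.1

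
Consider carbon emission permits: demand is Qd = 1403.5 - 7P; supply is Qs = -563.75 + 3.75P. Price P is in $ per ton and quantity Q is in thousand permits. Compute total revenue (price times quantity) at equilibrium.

Total revenue = 22417.5

Equating demand and supply, 1403.5 - 7P = -563.75 + 3.75P gives 10.75P = 1967.25, so P* = 183.
Substitute back: Q* = 1403.5 - 7(183) = 122.5.
Total revenue = P* × Q* = 183 × 122.5 = 22417.5.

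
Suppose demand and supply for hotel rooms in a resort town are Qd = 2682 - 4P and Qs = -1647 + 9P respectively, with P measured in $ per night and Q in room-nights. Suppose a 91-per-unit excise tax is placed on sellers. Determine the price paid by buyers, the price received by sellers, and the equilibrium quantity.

Sellers keep P_s = P_b - 91 per unit, so supply in terms of the buyer price is Qs = -2466 + 9P_b.
Market clearing requires 2682 - 4P_b = -2466 + 9P_b; hence 5148 = 13P_b and P_b = 396.
Then P_s = 396 - 91 = 305 and Q = 2682 - 4(396) = 1098.

P_b = 396, P_s = 305, Q = 1098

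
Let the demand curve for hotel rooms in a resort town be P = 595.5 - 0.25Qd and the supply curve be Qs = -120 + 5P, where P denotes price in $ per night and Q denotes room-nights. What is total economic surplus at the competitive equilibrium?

Solving each curve for Q: Qd = 2382 - 4P.
The market clears where 2382 - 4P = -120 + 5P. Rearranging, 9P = 2502, hence P* = 278.
Substitute back: Q* = 2382 - 4(278) = 1270.
Demand choke price = 595.5; supply choke price = 24. CS = ½(595.5 - 278)(1270) = 201612.5; PS = ½(278 - 24)(1270) = 161290. Total surplus = 362902.5.

Total surplus = 362902.5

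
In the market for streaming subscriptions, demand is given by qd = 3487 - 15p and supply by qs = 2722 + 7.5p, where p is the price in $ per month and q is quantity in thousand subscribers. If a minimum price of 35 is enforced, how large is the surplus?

Evaluating both curves at the floor price 35 gives qd = 2962, qs = 2984.5.
Surplus = qs - qd = 2984.5 - 2962 = 22.5.

Surplus = 22.5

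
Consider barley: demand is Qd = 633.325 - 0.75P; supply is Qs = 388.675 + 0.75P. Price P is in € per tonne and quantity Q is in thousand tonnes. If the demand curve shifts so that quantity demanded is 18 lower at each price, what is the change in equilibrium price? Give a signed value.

ΔP = -12

At equilibrium Qd = Qs, so 633.325 - 0.75P = 388.675 + 0.75P; collecting terms, 244.65 = 1.5P and P* = 163.1.
Plugging P* into demand: Q* = 633.325 - 0.75(163.1) = 511.
After the shift, demand is Qd = 615.325 - 0.75P.
The new intersection has 226.65 = 1.5P, i.e. P = 151.1, Q = 502.
ΔP = 151.1 - 163.1 = -12.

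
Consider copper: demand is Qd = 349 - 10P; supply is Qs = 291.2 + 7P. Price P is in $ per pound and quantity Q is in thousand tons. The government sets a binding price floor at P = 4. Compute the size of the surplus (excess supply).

Surplus = 10.2

At P = 4: Qd = 309 and Qs = 319.2.
Surplus = Qs - Qd = 319.2 - 309 = 10.2.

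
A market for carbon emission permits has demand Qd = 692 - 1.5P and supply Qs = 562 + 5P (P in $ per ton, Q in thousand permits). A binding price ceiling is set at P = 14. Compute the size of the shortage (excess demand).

Shortage = 39

With P fixed at 14, quantity demanded is 671 and quantity supplied is 632.
Shortage = Qd - Qs = 671 - 632 = 39.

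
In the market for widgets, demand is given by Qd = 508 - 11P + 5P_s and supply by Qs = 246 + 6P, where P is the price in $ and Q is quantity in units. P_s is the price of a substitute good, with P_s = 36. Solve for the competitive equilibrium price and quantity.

With P_s = 36, demand is Qd = 688 - 11P.
Equating demand and supply, 688 - 11P = 246 + 6P gives 17P = 442, so P* = 26.
Then Q* = 688 - 11(26) = 402.

P* = 26, Q* = 402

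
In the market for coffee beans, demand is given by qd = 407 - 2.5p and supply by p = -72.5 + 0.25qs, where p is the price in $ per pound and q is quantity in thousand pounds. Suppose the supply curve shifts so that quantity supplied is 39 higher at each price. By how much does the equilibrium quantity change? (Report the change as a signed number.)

Δq = 15

In direct form, qs = 290 + 4p.
Equating demand and supply, 407 - 2.5p = 290 + 4p gives 6.5p = 117, so p* = 18.
Then q* = 407 - 2.5(18) = 362.
After the shift, supply is qs = 329 + 4p.
Re-solving, 6.5p = 78 gives p = 12 and q = 377.
Δq = 377 - 362 = 15.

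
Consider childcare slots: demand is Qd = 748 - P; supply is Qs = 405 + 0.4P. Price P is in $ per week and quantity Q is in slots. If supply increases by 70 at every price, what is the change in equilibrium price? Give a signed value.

ΔP = -50

Set Qd = Qs: 748 - P = 405 + 0.4P, so 343 = 1.4P and P* = 245.
From the demand curve, Q* = 748 - 245 = 503.
After the shift, supply is Qs = 475 + 0.4P.
Re-solving, 1.4P = 273 gives P = 195 and Q = 553.
ΔP = 195 - 245 = -50.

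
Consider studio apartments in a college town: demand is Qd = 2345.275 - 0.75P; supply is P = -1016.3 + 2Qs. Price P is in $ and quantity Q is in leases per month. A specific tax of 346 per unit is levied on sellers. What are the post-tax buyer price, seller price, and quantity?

P_b = 1608.1, P_s = 1262.1, Q = 1139.2

In direct form, Qs = 508.15 + 0.5P.
The tax drives a wedge P_b - P_s = 346. Substituting P_s = P_b - 346 into supply: Qs = 335.15 + 0.5P_b.
Set Qd = Qs: 2345.275 - 0.75P_b = 335.15 + 0.5P_b, so 2010.125 = 1.25P_b and P_b = 1608.1.
Then P_s = 1608.1 - 346 = 1262.1 and Q = 2345.275 - 0.75(1608.1) = 1139.2.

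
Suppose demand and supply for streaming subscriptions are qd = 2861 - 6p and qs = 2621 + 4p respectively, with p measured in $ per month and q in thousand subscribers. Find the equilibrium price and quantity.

p* = 24, q* = 2717

Set qd = qs: 2861 - 6p = 2621 + 4p, so 240 = 10p and p* = 24.
Plugging p* into demand: q* = 2861 - 6(24) = 2717.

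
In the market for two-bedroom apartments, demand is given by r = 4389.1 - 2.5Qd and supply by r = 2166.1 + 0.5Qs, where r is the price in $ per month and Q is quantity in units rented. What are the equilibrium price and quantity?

r* = 2536.6, Q* = 741

In direct form, Qd = 1755.64 - 0.4r and Qs = -4332.2 + 2r.
At equilibrium Qd = Qs, so 1755.64 - 0.4r = -4332.2 + 2r; collecting terms, 6087.84 = 2.4r and r* = 2536.6.
From the demand curve, Q* = 1755.64 - 0.4(2536.6) = 741.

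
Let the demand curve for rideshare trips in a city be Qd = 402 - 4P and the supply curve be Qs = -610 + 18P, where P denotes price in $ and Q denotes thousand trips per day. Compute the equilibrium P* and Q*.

P* = 46, Q* = 218

The market clears where 402 - 4P = -610 + 18P. Rearranging, 22P = 1012, hence P* = 46.
Plugging P* into demand: Q* = 402 - 4(46) = 218.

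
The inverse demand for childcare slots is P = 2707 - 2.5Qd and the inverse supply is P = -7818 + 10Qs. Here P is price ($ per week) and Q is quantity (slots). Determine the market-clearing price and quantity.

P* = 602, Q* = 842

Solving each curve for Q: Qd = 1082.8 - 0.4P and Qs = 781.8 + 0.1P.
The market clears where 1082.8 - 0.4P = 781.8 + 0.1P. Rearranging, 0.5P = 301, hence P* = 602.
Substitute back: Q* = 1082.8 - 0.4(602) = 842.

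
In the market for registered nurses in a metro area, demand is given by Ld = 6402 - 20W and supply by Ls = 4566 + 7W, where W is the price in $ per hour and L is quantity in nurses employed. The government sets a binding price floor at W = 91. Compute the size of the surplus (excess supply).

Surplus = 621

Evaluating both curves at the floor price 91 gives Ld = 4582, Ls = 5203.
Surplus = Ls - Ld = 5203 - 4582 = 621.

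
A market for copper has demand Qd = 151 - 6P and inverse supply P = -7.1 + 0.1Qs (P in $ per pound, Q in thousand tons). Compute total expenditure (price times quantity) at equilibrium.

Total expenditure = 605

Inverting to quantity form: Qs = 71 + 10P.
At equilibrium Qd = Qs, so 151 - 6P = 71 + 10P; collecting terms, 80 = 16P and P* = 5.
From the demand curve, Q* = 151 - 6(5) = 121.
Total expenditure = P* × Q* = 5 × 121 = 605.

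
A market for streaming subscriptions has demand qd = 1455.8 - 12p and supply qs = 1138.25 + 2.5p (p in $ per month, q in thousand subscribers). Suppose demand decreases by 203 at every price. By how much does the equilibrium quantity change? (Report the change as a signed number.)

At equilibrium qd = qs, so 1455.8 - 12p = 1138.25 + 2.5p; collecting terms, 317.55 = 14.5p and p* = 21.9.
From the demand curve, q* = 1455.8 - 12(21.9) = 1193.
After the shift, demand is qd = 1252.8 - 12p.
New equilibrium: 114.55 = 14.5p, so p = 7.9 and q = 1158.
Δq = 1158 - 1193 = -35.

Δq = -35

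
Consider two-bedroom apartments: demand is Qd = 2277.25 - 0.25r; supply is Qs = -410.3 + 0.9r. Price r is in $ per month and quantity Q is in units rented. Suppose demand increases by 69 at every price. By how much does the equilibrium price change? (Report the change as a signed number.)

The market clears where 2277.25 - 0.25r = -410.3 + 0.9r. Rearranging, 1.15r = 2687.55, hence r* = 2337.
From the demand curve, Q* = 2277.25 - 0.25(2337) = 1693.
After the shift, demand is Qd = 2346.25 - 0.25r.
The new intersection has 2756.55 = 1.15r, i.e. r = 2397, Q = 1747.
Δr = 2397 - 2337 = 60.

Δr = 60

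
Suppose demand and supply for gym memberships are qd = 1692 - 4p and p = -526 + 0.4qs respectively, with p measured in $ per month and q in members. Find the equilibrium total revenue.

Inverting to quantity form: qs = 1315 + 2.5p.
At equilibrium qd = qs, so 1692 - 4p = 1315 + 2.5p; collecting terms, 377 = 6.5p and p* = 58.
Then q* = 1692 - 4(58) = 1460.
Total revenue = p* × q* = 58 × 1460 = 84680.

Total revenue = 84680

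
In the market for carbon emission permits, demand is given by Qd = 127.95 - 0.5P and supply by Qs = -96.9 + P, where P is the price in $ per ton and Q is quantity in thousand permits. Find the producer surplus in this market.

At equilibrium Qd = Qs, so 127.95 - 0.5P = -96.9 + P; collecting terms, 224.85 = 1.5P and P* = 149.9.
Then Q* = 127.95 - 0.5(149.9) = 53.
Supply choke price (Qs = 0): P = 96.9. Producer surplus = ½ × (149.9 - 96.9) × 53 = 1404.5.

Producer surplus = 1404.5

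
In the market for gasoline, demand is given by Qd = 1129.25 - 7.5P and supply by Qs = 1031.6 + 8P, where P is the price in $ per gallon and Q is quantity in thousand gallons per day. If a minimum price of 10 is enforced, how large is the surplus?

With P fixed at 10, quantity demanded is 1054.25 and quantity supplied is 1111.6.
Surplus = Qs - Qd = 1111.6 - 1054.25 = 57.35.

Surplus = 57.35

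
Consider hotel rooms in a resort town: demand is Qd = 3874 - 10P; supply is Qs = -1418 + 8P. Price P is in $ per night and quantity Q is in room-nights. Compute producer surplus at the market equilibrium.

Producer surplus = 54522.25

At equilibrium Qd = Qs, so 3874 - 10P = -1418 + 8P; collecting terms, 5292 = 18P and P* = 294.
From the demand curve, Q* = 3874 - 10(294) = 934.
Supply choke price (Qs = 0): P = 177.25. Producer surplus = ½ × (294 - 177.25) × 934 = 54522.25.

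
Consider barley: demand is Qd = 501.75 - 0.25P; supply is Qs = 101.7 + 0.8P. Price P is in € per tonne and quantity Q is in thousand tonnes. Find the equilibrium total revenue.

Total revenue = 154876.5

Set Qd = Qs: 501.75 - 0.25P = 101.7 + 0.8P, so 400.05 = 1.05P and P* = 381.
Plugging P* into demand: Q* = 501.75 - 0.25(381) = 406.5.
Total revenue = P* × Q* = 381 × 406.5 = 154876.5.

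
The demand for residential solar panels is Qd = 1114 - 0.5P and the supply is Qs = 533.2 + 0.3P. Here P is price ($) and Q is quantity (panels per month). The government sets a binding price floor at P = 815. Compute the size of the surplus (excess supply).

Surplus = 71.2

At P = 815: Qd = 706.5 and Qs = 777.7.
Surplus = Qs - Qd = 777.7 - 706.5 = 71.2.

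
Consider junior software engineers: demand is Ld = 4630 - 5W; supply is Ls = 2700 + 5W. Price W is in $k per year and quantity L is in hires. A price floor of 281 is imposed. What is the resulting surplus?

Surplus = 880

At W = 281: Ld = 3225 and Ls = 4105.
Surplus = Ls - Ld = 4105 - 3225 = 880.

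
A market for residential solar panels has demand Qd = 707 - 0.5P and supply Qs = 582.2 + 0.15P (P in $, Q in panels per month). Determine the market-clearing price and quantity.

Equating demand and supply, 707 - 0.5P = 582.2 + 0.15P gives 0.65P = 124.8, so P* = 192.
Then Q* = 707 - 0.5(192) = 611.

P* = 192, Q* = 611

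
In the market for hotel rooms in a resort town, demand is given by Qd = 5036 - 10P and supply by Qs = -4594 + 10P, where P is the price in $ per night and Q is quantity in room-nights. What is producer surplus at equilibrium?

Producer surplus = 2442.05

Equating demand and supply, 5036 - 10P = -4594 + 10P gives 20P = 9630, so P* = 481.5.
Then Q* = 5036 - 10(481.5) = 221.
Supply choke price (Qs = 0): P = 459.4. Producer surplus = ½ × (481.5 - 459.4) × 221 = 2442.05.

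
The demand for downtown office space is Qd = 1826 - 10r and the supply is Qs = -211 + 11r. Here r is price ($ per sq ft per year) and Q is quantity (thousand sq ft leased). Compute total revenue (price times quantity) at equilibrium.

Set Qd = Qs: 1826 - 10r = -211 + 11r, so 2037 = 21r and r* = 97.
From the demand curve, Q* = 1826 - 10(97) = 856.
Total revenue = r* × Q* = 97 × 856 = 83032.

Total revenue = 83032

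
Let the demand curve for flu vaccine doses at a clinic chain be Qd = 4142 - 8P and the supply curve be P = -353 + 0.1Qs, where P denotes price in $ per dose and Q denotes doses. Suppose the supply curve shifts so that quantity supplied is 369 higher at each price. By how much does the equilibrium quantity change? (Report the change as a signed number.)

ΔQ = 164

Rewriting in direct form: Qs = 3530 + 10P.
Equating demand and supply, 4142 - 8P = 3530 + 10P gives 18P = 612, so P* = 34.
From the demand curve, Q* = 4142 - 8(34) = 3870.
After the shift, supply is Qs = 3899 + 10P.
The new intersection has 243 = 18P, i.e. P = 13.5, Q = 4034.
ΔQ = 4034 - 3870 = 164.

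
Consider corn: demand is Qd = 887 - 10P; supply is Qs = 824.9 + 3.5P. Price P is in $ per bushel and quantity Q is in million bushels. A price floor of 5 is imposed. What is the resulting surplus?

Surplus = 5.4

Evaluating both curves at the floor price 5 gives Qd = 837, Qs = 842.4.
Surplus = Qs - Qd = 842.4 - 837 = 5.4.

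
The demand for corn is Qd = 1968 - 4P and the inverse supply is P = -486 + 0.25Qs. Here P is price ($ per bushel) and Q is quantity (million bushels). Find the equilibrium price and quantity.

P* = 3, Q* = 1956

In direct form, Qs = 1944 + 4P.
The market clears where 1968 - 4P = 1944 + 4P. Rearranging, 8P = 24, hence P* = 3.
Plugging P* into demand: Q* = 1968 - 4(3) = 1956.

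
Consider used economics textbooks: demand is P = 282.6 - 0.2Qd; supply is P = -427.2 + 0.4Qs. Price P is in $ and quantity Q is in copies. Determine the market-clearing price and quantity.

Rewriting in direct form: Qd = 1413 - 5P and Qs = 1068 + 2.5P.
Equating demand and supply, 1413 - 5P = 1068 + 2.5P gives 7.5P = 345, so P* = 46.
Plugging P* into demand: Q* = 1413 - 5(46) = 1183.

P* = 46, Q* = 1183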